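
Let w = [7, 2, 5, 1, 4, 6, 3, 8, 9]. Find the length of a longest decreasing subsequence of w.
4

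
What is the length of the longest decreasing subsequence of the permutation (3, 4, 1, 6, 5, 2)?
3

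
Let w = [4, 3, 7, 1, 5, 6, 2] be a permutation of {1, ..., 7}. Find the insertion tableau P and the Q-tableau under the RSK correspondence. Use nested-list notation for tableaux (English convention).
Insert each entry of the permutation into P by Schensted row insertion, recording in Q the position of each new cell.

Insert 4: appended to row 1. P = [[4]], Q = [[1]].
Insert 3: 3 bumps 4 from row 1; 4 starts row 2. P = [[3], [4]], Q = [[1], [2]].
Insert 7: appended to row 1. P = [[3, 7], [4]], Q = [[1, 3], [2]].
Insert 1: 1 bumps 3 from row 1; 3 bumps 4 from row 2; 4 starts row 3. P = [[1, 7], [3], [4]], Q = [[1, 3], [2], [4]].
Insert 5: 5 bumps 7 from row 1; 7 appends to row 2. P = [[1, 5], [3, 7], [4]], Q = [[1, 3], [2, 5], [4]].
Insert 6: appended to row 1. P = [[1, 5, 6], [3, 7], [4]], Q = [[1, 3, 6], [2, 5], [4]].
Insert 2: 2 bumps 5 from row 1; 5 bumps 7 from row 2; 7 appends to row 3. P = [[1, 2, 6], [3, 5], [4, 7]], Q = [[1, 3, 6], [2, 5], [4, 7]].

So P = [[1, 2, 6], [3, 5], [4, 7]], Q = [[1, 3, 6], [2, 5], [4, 7]].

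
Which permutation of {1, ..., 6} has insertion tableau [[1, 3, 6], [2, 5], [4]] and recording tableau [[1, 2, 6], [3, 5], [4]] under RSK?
Reverse the RSK construction: for i from n down to 1, find the cell of Q containing i, remove the entry at that cell from P, and reverse-bump it up through P; the value ejected from row 1 is w(i).

Step i=6: Q has 6 at row 1, column 3; remove that cell from P, ejecting 6. So w(6) = 6. P is now [[1, 3], [2, 5], [4]].
Step i=5: Q has 5 at row 2, column 2; remove 5 from row 2 of P and reverse-bump: 5 enters row 1 and ejects 3. So w(5) = 3. P is now [[1, 5], [2], [4]].
Step i=4: Q has 4 at row 3, column 1; remove 4 from row 3 of P and reverse-bump: 4 enters row 2 and ejects 2; 2 enters row 1 and ejects 1. So w(4) = 1. P is now [[2, 5], [4]].
Step i=3: Q has 3 at row 2, column 1; remove 4 from row 2 of P and reverse-bump: 4 enters row 1 and ejects 2. So w(3) = 2. P is now [[4, 5]].
Step i=2: Q has 2 at row 1, column 2; remove that cell from P, ejecting 5. So w(2) = 5. P is now [[4]].
Step i=1: Q has 1 at row 1, column 1; remove that cell from P, ejecting 4. So w(1) = 4. P is now [].

So w = 4 5 2 1 3 6.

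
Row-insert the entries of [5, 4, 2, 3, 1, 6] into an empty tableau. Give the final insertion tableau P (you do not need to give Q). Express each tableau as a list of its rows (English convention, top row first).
P = [[1, 3, 6], [2], [4], [5]]

Insert 5: appended to row 1. P = [[5]].
Insert 4: 4 bumps 5 from row 1; 5 starts row 2. P = [[4], [5]].
Insert 2: 2 bumps 4 from row 1; 4 bumps 5 from row 2; 5 starts row 3. P = [[2], [4], [5]].
Insert 3: appended to row 1. P = [[2, 3], [4], [5]].
Insert 1: 1 bumps 2 from row 1; 2 bumps 4 from row 2; 4 bumps 5 from row 3; 5 starts row 4. P = [[1, 3], [2], [4], [5]].
Insert 6: appended to row 1. P = [[1, 3, 6], [2], [4], [5]].

So P = [[1, 3, 6], [2], [4], [5]].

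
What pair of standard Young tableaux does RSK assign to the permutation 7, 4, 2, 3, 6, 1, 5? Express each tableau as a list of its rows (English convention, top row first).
Insert each entry of the permutation into P by Schensted row insertion, recording in Q the position of each new cell.

Insert 7: appended to row 1. P = [[7]].
Insert 4: 4 bumps 7 from row 1; 7 starts row 2. P = [[4], [7]].
Insert 2: 2 bumps 4 from row 1; 4 bumps 7 from row 2; 7 starts row 3. P = [[2], [4], [7]].
Insert 3: appended to row 1. P = [[2, 3], [4], [7]].
Insert 6: appended to row 1. P = [[2, 3, 6], [4], [7]].
Insert 1: 1 bumps 2 from row 1; 2 bumps 4 from row 2; 4 bumps 7 from row 3; 7 starts row 4. P = [[1, 3, 6], [2], [4], [7]].
Insert 5: 5 bumps 6 from row 1; 6 appends to row 2. P = [[1, 3, 5], [2, 6], [4], [7]].

So P = [[1, 3, 5], [2, 6], [4], [7]], Q = [[1, 4, 5], [2, 7], [3], [6]].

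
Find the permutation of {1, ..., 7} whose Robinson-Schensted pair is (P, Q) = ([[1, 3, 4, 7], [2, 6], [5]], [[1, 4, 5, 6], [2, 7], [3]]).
5 2 1 3 6 7 4

Reverse RSK: for i = n, n-1, ..., 1, locate i in Q, remove the corresponding corner cell from P, and reverse-bump its entry up through P; the value ejected from row 1 is w(i).

So w = 5 2 1 3 6 7 4.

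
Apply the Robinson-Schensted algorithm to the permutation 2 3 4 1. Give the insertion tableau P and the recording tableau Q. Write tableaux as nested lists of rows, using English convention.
Insert each entry of the permutation into P by Schensted row insertion, recording in Q the position of each new cell.

After inserting 2: P = [[2]].
After inserting 3: P = [[2, 3]].
After inserting 4: P = [[2, 3, 4]].
After inserting 1: P = [[1, 3, 4], [2]].

So P = [[1, 3, 4], [2]], Q = [[1, 2, 3], [4]].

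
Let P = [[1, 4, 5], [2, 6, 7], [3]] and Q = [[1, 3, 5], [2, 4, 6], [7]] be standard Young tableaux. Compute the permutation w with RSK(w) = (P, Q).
Reverse the RSK construction: for i from n down to 1, find the cell of Q containing i, remove the entry at that cell from P, and reverse-bump it up through P; the value ejected from row 1 is w(i).

Step i=7: Q has 7 at row 3, column 1; remove 3 from row 3 of P and reverse-bump: 3 enters row 2 and ejects 2; 2 enters row 1 and ejects 1. So w(7) = 1. P is now [[2, 4, 5], [3, 6, 7]].
Step i=6: Q has 6 at row 2, column 3; remove 7 from row 2 of P and reverse-bump: 7 enters row 1 and ejects 5. So w(6) = 5. P is now [[2, 4, 7], [3, 6]].
Step i=5: Q has 5 at row 1, column 3; remove that cell from P, ejecting 7. So w(5) = 7. P is now [[2, 4], [3, 6]].
Step i=4: Q has 4 at row 2, column 2; remove 6 from row 2 of P and reverse-bump: 6 enters row 1 and ejects 4. So w(4) = 4. P is now [[2, 6], [3]].
Step i=3: Q has 3 at row 1, column 2; remove that cell from P, ejecting 6. So w(3) = 6. P is now [[2], [3]].
Step i=2: Q has 2 at row 2, column 1; remove 3 from row 2 of P and reverse-bump: 3 enters row 1 and ejects 2. So w(2) = 2. P is now [[3]].
Step i=1: Q has 1 at row 1, column 1; remove that cell from P, ejecting 3. So w(1) = 3. P is now [].

So w = 3 2 6 4 7 5 1.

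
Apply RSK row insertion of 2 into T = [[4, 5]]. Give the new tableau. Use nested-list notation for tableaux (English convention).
[[2, 5], [4]]

In row 1, 2 replaces 4 (the leftmost entry greater than 2); 4 is bumped to row 2. 4 starts a new row 2. The new tableau is [[2, 5], [4]].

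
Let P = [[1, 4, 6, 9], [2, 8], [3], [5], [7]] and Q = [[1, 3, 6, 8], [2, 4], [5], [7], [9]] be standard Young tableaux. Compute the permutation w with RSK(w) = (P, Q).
Reverse the RSK construction: for i from n down to 1, find the cell of Q containing i, remove the entry at that cell from P, and reverse-bump it up through P; the value ejected from row 1 is w(i).

Step i=9: Q has 9 at row 5, column 1; remove 7 from row 5 of P and reverse-bump: 7 enters row 4 and ejects 5; 5 enters row 3 and ejects 3; 3 enters row 2 and ejects 2; 2 enters row 1 and ejects 1. So w(9) = 1. P is now [[2, 4, 6, 9], [3, 8], [5], [7]].
Step i=8: Q has 8 at row 1, column 4; remove that cell from P, ejecting 9. So w(8) = 9. P is now [[2, 4, 6], [3, 8], [5], [7]].
Step i=7: Q has 7 at row 4, column 1; remove 7 from row 4 of P and reverse-bump: 7 enters row 3 and ejects 5; 5 enters row 2 and ejects 3; 3 enters row 1 and ejects 2. So w(7) = 2. P is now [[3, 4, 6], [5, 8], [7]].
Step i=6: Q has 6 at row 1, column 3; remove that cell from P, ejecting 6. So w(6) = 6. P is now [[3, 4], [5, 8], [7]].
Step i=5: Q has 5 at row 3, column 1; remove 7 from row 3 of P and reverse-bump: 7 enters row 2 and ejects 5; 5 enters row 1 and ejects 4. So w(5) = 4. P is now [[3, 5], [7, 8]].
Step i=4: Q has 4 at row 2, column 2; remove 8 from row 2 of P and reverse-bump: 8 enters row 1 and ejects 5. So w(4) = 5. P is now [[3, 8], [7]].
Step i=3: Q has 3 at row 1, column 2; remove that cell from P, ejecting 8. So w(3) = 8. P is now [[3], [7]].
Step i=2: Q has 2 at row 2, column 1; remove 7 from row 2 of P and reverse-bump: 7 enters row 1 and ejects 3. So w(2) = 3. P is now [[7]].
Step i=1: Q has 1 at row 1, column 1; remove that cell from P, ejecting 7. So w(1) = 7. P is now [].

So w = 7 3 8 5 4 6 2 9 1.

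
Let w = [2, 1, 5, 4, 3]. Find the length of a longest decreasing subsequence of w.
3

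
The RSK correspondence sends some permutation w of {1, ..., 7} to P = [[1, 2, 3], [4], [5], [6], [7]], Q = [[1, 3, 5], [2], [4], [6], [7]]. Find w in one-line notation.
7 1 6 2 5 4 3

Reverse the RSK construction: for i from n down to 1, find the cell of Q containing i, remove the entry at that cell from P, and reverse-bump it up through P; the value ejected from row 1 is w(i).

Step i=7: Q has 7 at row 5, column 1; remove 7 from row 5 of P and reverse-bump: 7 enters row 4 and ejects 6; 6 enters row 3 and ejects 5; 5 enters row 2 and ejects 4; 4 enters row 1 and ejects 3. So w(7) = 3. P is now [[1, 2, 4], [5], [6], [7]].
Step i=6: Q has 6 at row 4, column 1; remove 7 from row 4 of P and reverse-bump: 7 enters row 3 and ejects 6; 6 enters row 2 and ejects 5; 5 enters row 1 and ejects 4. So w(6) = 4. P is now [[1, 2, 5], [6], [7]].
Step i=5: Q has 5 at row 1, column 3; remove that cell from P, ejecting 5. So w(5) = 5. P is now [[1, 2], [6], [7]].
Step i=4: Q has 4 at row 3, column 1; remove 7 from row 3 of P and reverse-bump: 7 enters row 2 and ejects 6; 6 enters row 1 and ejects 2. So w(4) = 2. P is now [[1, 6], [7]].
Step i=3: Q has 3 at row 1, column 2; remove that cell from P, ejecting 6. So w(3) = 6. P is now [[1], [7]].
Step i=2: Q has 2 at row 2, column 1; remove 7 from row 2 of P and reverse-bump: 7 enters row 1 and ejects 1. So w(2) = 1. P is now [[7]].
Step i=1: Q has 1 at row 1, column 1; remove that cell from P, ejecting 7. So w(1) = 7. P is now [].

So w = 7 1 6 2 5 4 3.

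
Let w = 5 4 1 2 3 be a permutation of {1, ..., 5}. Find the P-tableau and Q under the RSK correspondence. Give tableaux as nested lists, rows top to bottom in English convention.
P = [[1, 2, 3], [4], [5]], Q = [[1, 4, 5], [2], [3]]

Insert each entry of the permutation into P by Schensted row insertion, recording in Q the position of each new cell.

Insert 5: appended to row 1. P = [[5]], Q = [[1]].
Insert 4: 4 bumps 5 from row 1; 5 starts row 2. P = [[4], [5]], Q = [[1], [2]].
Insert 1: 1 bumps 4 from row 1; 4 bumps 5 from row 2; 5 starts row 3. P = [[1], [4], [5]], Q = [[1], [2], [3]].
Insert 2: appended to row 1. P = [[1, 2], [4], [5]], Q = [[1, 4], [2], [3]].
Insert 3: appended to row 1. P = [[1, 2, 3], [4], [5]], Q = [[1, 4, 5], [2], [3]].

So P = [[1, 2, 3], [4], [5]], Q = [[1, 4, 5], [2], [3]].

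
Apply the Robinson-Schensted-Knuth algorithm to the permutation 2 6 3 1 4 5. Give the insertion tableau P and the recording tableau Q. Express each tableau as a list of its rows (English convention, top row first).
P = [[1, 3, 4, 5], [2], [6]], Q = [[1, 2, 5, 6], [3], [4]]

Insert each entry of the permutation into P by Schensted row insertion, recording in Q the position of each new cell.

Insert 2: appended to row 1. P = [[2]].
Insert 6: appended to row 1. P = [[2, 6]].
Insert 3: 3 bumps 6 from row 1; 6 starts row 2. P = [[2, 3], [6]].
Insert 1: 1 bumps 2 from row 1; 2 bumps 6 from row 2; 6 starts row 3. P = [[1, 3], [2], [6]].
Insert 4: appended to row 1. P = [[1, 3, 4], [2], [6]].
Insert 5: appended to row 1. P = [[1, 3, 4, 5], [2], [6]].

So P = [[1, 3, 4, 5], [2], [6]], Q = [[1, 2, 5, 6], [3], [4]].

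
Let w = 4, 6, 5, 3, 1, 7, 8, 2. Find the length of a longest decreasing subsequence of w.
4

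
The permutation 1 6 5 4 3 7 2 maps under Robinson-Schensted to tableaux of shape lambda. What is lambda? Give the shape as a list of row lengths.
Row-insert each entry into an empty tableau.

After inserting 1: P = [[1]].
After inserting 6: P = [[1, 6]].
After inserting 5: P = [[1, 5], [6]].
After inserting 4: P = [[1, 4], [5], [6]].
After inserting 3: P = [[1, 3], [4], [5], [6]].
After inserting 7: P = [[1, 3, 7], [4], [5], [6]].
After inserting 2: P = [[1, 2, 7], [3], [4], [5], [6]].

The final insertion tableau P = [[1, 2, 7], [3], [4], [5], [6]] has shape [3, 1, 1, 1, 1].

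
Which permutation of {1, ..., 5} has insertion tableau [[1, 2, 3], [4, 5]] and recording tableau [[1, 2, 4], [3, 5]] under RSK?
1 4 2 5 3

Reverse the RSK construction: for i from n down to 1, find the cell of Q containing i, remove the entry at that cell from P, and reverse-bump it up through P; the value ejected from row 1 is w(i).

Step i=5: Q has 5 at row 2, column 2; remove 5 from row 2 of P and reverse-bump: 5 enters row 1 and ejects 3. So w(5) = 3. P is now [[1, 2, 5], [4]].
Step i=4: Q has 4 at row 1, column 3; remove that cell from P, ejecting 5. So w(4) = 5. P is now [[1, 2], [4]].
Step i=3: Q has 3 at row 2, column 1; remove 4 from row 2 of P and reverse-bump: 4 enters row 1 and ejects 2. So w(3) = 2. P is now [[1, 4]].
Step i=2: Q has 2 at row 1, column 2; remove that cell from P, ejecting 4. So w(2) = 4. P is now [[1]].
Step i=1: Q has 1 at row 1, column 1; remove that cell from P, ejecting 1. So w(1) = 1. P is now [].

So w = 1 4 2 5 3.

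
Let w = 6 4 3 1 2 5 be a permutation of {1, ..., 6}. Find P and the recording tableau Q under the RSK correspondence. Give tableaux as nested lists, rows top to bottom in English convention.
P = [[1, 2, 5], [3], [4], [6]], Q = [[1, 5, 6], [2], [3], [4]]

Insert each entry of the permutation into P by Schensted row insertion, recording in Q the position of each new cell.

Insert 6: appended to row 1. P = [[6]].
Insert 4: 4 bumps 6 from row 1; 6 starts row 2. P = [[4], [6]].
Insert 3: 3 bumps 4 from row 1; 4 bumps 6 from row 2; 6 starts row 3. P = [[3], [4], [6]].
Insert 1: 1 bumps 3 from row 1; 3 bumps 4 from row 2; 4 bumps 6 from row 3; 6 starts row 4. P = [[1], [3], [4], [6]].
Insert 2: appended to row 1. P = [[1, 2], [3], [4], [6]].
Insert 5: appended to row 1. P = [[1, 2, 5], [3], [4], [6]].

So P = [[1, 2, 5], [3], [4], [6]], Q = [[1, 5, 6], [2], [3], [4]].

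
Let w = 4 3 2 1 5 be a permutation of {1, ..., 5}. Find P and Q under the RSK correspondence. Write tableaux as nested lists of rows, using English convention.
P = [[1, 5], [2], [3], [4]], Q = [[1, 5], [2], [3], [4]]

Insert each entry of the permutation into P by Schensted row insertion, recording in Q the position of each new cell.

Insert 4: appended to row 1. P = [[4]].
Insert 3: 3 bumps 4 from row 1; 4 starts row 2. P = [[3], [4]].
Insert 2: 2 bumps 3 from row 1; 3 bumps 4 from row 2; 4 starts row 3. P = [[2], [3], [4]].
Insert 1: 1 bumps 2 from row 1; 2 bumps 3 from row 2; 3 bumps 4 from row 3; 4 starts row 4. P = [[1], [2], [3], [4]].
Insert 5: appended to row 1. P = [[1, 5], [2], [3], [4]].

So P = [[1, 5], [2], [3], [4]], Q = [[1, 5], [2], [3], [4]].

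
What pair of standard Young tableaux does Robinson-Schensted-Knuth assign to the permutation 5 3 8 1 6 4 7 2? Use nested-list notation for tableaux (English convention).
Insert each entry of the permutation into P by Schensted row insertion, recording in Q the position of each new cell.

After inserting 5: P = [[5]].
After inserting 3: P = [[3], [5]].
After inserting 8: P = [[3, 8], [5]].
After inserting 1: P = [[1, 8], [3], [5]].
After inserting 6: P = [[1, 6], [3, 8], [5]].
After inserting 4: P = [[1, 4], [3, 6], [5, 8]].
After inserting 7: P = [[1, 4, 7], [3, 6], [5, 8]].
After inserting 2: P = [[1, 2, 7], [3, 4], [5, 6], [8]].

So P = [[1, 2, 7], [3, 4], [5, 6], [8]], Q = [[1, 3, 7], [2, 5], [4, 6], [8]].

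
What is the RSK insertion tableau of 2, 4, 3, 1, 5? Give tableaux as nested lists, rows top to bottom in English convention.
P = [[1, 3, 5], [2], [4]]

After inserting 2: P = [[2]].
After inserting 4: P = [[2, 4]].
After inserting 3: P = [[2, 3], [4]].
After inserting 1: P = [[1, 3], [2], [4]].
After inserting 5: P = [[1, 3, 5], [2], [4]].

So P = [[1, 3, 5], [2], [4]].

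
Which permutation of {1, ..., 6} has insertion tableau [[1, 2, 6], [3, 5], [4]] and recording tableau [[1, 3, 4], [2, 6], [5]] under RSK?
4 3 5 6 1 2

Reverse RSK: for i = n, n-1, ..., 1, locate i in Q, remove the corresponding corner cell from P, and reverse-bump its entry up through P; the value ejected from row 1 is w(i).

So w = 4 3 5 6 1 2.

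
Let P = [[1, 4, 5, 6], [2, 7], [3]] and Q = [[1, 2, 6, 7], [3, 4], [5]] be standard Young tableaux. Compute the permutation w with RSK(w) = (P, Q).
Reverse the RSK construction: for i from n down to 1, find the cell of Q containing i, remove the entry at that cell from P, and reverse-bump it up through P; the value ejected from row 1 is w(i).

Step i=7: Q has 7 at row 1, column 4; remove that cell from P, ejecting 6. So w(7) = 6. P is now [[1, 4, 5], [2, 7], [3]].
Step i=6: Q has 6 at row 1, column 3; remove that cell from P, ejecting 5. So w(6) = 5. P is now [[1, 4], [2, 7], [3]].
Step i=5: Q has 5 at row 3, column 1; remove 3 from row 3 of P and reverse-bump: 3 enters row 2 and ejects 2; 2 enters row 1 and ejects 1. So w(5) = 1. P is now [[2, 4], [3, 7]].
Step i=4: Q has 4 at row 2, column 2; remove 7 from row 2 of P and reverse-bump: 7 enters row 1 and ejects 4. So w(4) = 4. P is now [[2, 7], [3]].
Step i=3: Q has 3 at row 2, column 1; remove 3 from row 2 of P and reverse-bump: 3 enters row 1 and ejects 2. So w(3) = 2. P is now [[3, 7]].
Step i=2: Q has 2 at row 1, column 2; remove that cell from P, ejecting 7. So w(2) = 7. P is now [[3]].
Step i=1: Q has 1 at row 1, column 1; remove that cell from P, ejecting 3. So w(1) = 3. P is now [].

So w = 3 7 2 4 1 5 6.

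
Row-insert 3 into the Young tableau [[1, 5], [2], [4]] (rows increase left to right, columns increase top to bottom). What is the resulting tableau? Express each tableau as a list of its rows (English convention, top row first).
In row 1, 3 replaces 5 (the leftmost entry greater than 3); 5 is bumped to row 2. 5 is appended to row 2. The new tableau is [[1, 3], [2, 5], [4]].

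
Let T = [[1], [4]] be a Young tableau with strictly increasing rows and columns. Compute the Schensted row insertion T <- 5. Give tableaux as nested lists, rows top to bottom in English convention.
[[1, 5], [4]]

5 is larger than every entry of row 1, so it is appended to row 1. The new tableau is [[1, 5], [4]].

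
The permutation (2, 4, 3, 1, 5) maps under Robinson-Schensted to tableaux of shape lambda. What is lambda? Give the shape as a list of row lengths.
[3, 1, 1]

Row-insert each entry into an empty tableau.

After inserting 2: P = [[2]].
After inserting 4: P = [[2, 4]].
After inserting 3: P = [[2, 3], [4]].
After inserting 1: P = [[1, 3], [2], [4]].
After inserting 5: P = [[1, 3, 5], [2], [4]].

The final insertion tableau P = [[1, 3, 5], [2], [4]] has shape [3, 1, 1].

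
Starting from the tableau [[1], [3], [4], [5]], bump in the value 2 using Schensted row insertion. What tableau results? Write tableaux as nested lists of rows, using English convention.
2 is larger than every entry of row 1, so it is appended to row 1. The new tableau is [[1, 2], [3], [4], [5]].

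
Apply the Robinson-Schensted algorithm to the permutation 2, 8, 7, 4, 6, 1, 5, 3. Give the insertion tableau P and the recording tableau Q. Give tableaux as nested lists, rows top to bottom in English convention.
P = [[1, 3, 5], [2, 4], [6], [7], [8]], Q = [[1, 2, 5], [3, 7], [4], [6], [8]]

Insert each entry of the permutation into P by Schensted row insertion, recording in Q the position of each new cell.

Insert 2: appended to row 1. P = [[2]], Q = [[1]].
Insert 8: appended to row 1. P = [[2, 8]], Q = [[1, 2]].
Insert 7: 7 bumps 8 from row 1; 8 starts row 2. P = [[2, 7], [8]], Q = [[1, 2], [3]].
Insert 4: 4 bumps 7 from row 1; 7 bumps 8 from row 2; 8 starts row 3. P = [[2, 4], [7], [8]], Q = [[1, 2], [3], [4]].
Insert 6: appended to row 1. P = [[2, 4, 6], [7], [8]], Q = [[1, 2, 5], [3], [4]].
Insert 1: 1 bumps 2 from row 1; 2 bumps 7 from row 2; 7 bumps 8 from row 3; 8 starts row 4. P = [[1, 4, 6], [2], [7], [8]], Q = [[1, 2, 5], [3], [4], [6]].
Insert 5: 5 bumps 6 from row 1; 6 appends to row 2. P = [[1, 4, 5], [2, 6], [7], [8]], Q = [[1, 2, 5], [3, 7], [4], [6]].
Insert 3: 3 bumps 4 from row 1; 4 bumps 6 from row 2; 6 bumps 7 from row 3; 7 bumps 8 from row 4; 8 starts row 5. P = [[1, 3, 5], [2, 4], [6], [7], [8]], Q = [[1, 2, 5], [3, 7], [4], [6], [8]].

So P = [[1, 3, 5], [2, 4], [6], [7], [8]], Q = [[1, 2, 5], [3, 7], [4], [6], [8]].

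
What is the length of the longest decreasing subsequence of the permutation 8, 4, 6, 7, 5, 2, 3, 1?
5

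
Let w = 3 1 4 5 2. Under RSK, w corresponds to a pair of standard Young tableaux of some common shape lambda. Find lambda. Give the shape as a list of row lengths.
[3, 2]

Row-insert each entry into an empty tableau.

After inserting 3: P = [[3]].
After inserting 1: P = [[1], [3]].
After inserting 4: P = [[1, 4], [3]].
After inserting 5: P = [[1, 4, 5], [3]].
After inserting 2: P = [[1, 2, 5], [3, 4]].

The final insertion tableau P = [[1, 2, 5], [3, 4]] has shape [3, 2].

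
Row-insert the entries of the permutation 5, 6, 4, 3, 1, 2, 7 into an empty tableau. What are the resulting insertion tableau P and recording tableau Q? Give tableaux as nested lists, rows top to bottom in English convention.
P = [[1, 2, 7], [3, 6], [4], [5]], Q = [[1, 2, 7], [3, 6], [4], [5]]

Insert each entry of the permutation into P by Schensted row insertion, recording in Q the position of each new cell.

Insert 5: appended to row 1. P = [[5]].
Insert 6: appended to row 1. P = [[5, 6]].
Insert 4: 4 bumps 5 from row 1; 5 starts row 2. P = [[4, 6], [5]].
Insert 3: 3 bumps 4 from row 1; 4 bumps 5 from row 2; 5 starts row 3. P = [[3, 6], [4], [5]].
Insert 1: 1 bumps 3 from row 1; 3 bumps 4 from row 2; 4 bumps 5 from row 3; 5 starts row 4. P = [[1, 6], [3], [4], [5]].
Insert 2: 2 bumps 6 from row 1; 6 appends to row 2. P = [[1, 2], [3, 6], [4], [5]].
Insert 7: appended to row 1. P = [[1, 2, 7], [3, 6], [4], [5]].

So P = [[1, 2, 7], [3, 6], [4], [5]], Q = [[1, 2, 7], [3, 6], [4], [5]].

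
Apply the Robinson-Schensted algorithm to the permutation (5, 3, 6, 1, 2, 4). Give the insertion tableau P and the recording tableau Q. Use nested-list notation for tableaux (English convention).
P = [[1, 2, 4], [3, 6], [5]], Q = [[1, 3, 6], [2, 5], [4]]

Insert each entry of the permutation into P by Schensted row insertion, recording in Q the position of each new cell.

Insert 5: appended to row 1. P = [[5]].
Insert 3: 3 bumps 5 from row 1; 5 starts row 2. P = [[3], [5]].
Insert 6: appended to row 1. P = [[3, 6], [5]].
Insert 1: 1 bumps 3 from row 1; 3 bumps 5 from row 2; 5 starts row 3. P = [[1, 6], [3], [5]].
Insert 2: 2 bumps 6 from row 1; 6 appends to row 2. P = [[1, 2], [3, 6], [5]].
Insert 4: appended to row 1. P = [[1, 2, 4], [3, 6], [5]].

So P = [[1, 2, 4], [3, 6], [5]], Q = [[1, 3, 6], [2, 5], [4]].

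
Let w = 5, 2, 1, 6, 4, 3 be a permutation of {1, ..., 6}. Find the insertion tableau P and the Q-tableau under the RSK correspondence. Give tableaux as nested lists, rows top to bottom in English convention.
P = [[1, 3], [2, 4], [5, 6]], Q = [[1, 4], [2, 5], [3, 6]]

Insert each entry of the permutation into P by Schensted row insertion, recording in Q the position of each new cell.

After inserting 5: P = [[5]].
After inserting 2: P = [[2], [5]].
After inserting 1: P = [[1], [2], [5]].
After inserting 6: P = [[1, 6], [2], [5]].
After inserting 4: P = [[1, 4], [2, 6], [5]].
After inserting 3: P = [[1, 3], [2, 4], [5, 6]].

So P = [[1, 3], [2, 4], [5, 6]], Q = [[1, 4], [2, 5], [3, 6]].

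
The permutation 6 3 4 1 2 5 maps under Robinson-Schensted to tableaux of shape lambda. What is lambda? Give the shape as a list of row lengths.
[3, 2, 1]

RSK row insertion gives P = [[1, 2, 5], [3, 4], [6]], which has shape [3, 2, 1].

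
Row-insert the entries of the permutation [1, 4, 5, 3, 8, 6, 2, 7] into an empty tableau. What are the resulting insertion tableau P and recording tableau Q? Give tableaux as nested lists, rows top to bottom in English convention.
Insert each entry of the permutation into P by Schensted row insertion, recording in Q the position of each new cell.

Insert 1: appended to row 1. P = [[1]].
Insert 4: appended to row 1. P = [[1, 4]].
Insert 5: appended to row 1. P = [[1, 4, 5]].
Insert 3: 3 bumps 4 from row 1; 4 starts row 2. P = [[1, 3, 5], [4]].
Insert 8: appended to row 1. P = [[1, 3, 5, 8], [4]].
Insert 6: 6 bumps 8 from row 1; 8 appends to row 2. P = [[1, 3, 5, 6], [4, 8]].
Insert 2: 2 bumps 3 from row 1; 3 bumps 4 from row 2; 4 starts row 3. P = [[1, 2, 5, 6], [3, 8], [4]].
Insert 7: appended to row 1. P = [[1, 2, 5, 6, 7], [3, 8], [4]].

So P = [[1, 2, 5, 6, 7], [3, 8], [4]], Q = [[1, 2, 3, 5, 8], [4, 6], [7]].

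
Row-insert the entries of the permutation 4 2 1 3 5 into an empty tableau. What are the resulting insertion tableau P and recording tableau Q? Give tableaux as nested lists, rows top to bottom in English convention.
Insert each entry of the permutation into P by Schensted row insertion, recording in Q the position of each new cell.

Insert 4: appended to row 1. P = [[4]].
Insert 2: 2 bumps 4 from row 1; 4 starts row 2. P = [[2], [4]].
Insert 1: 1 bumps 2 from row 1; 2 bumps 4 from row 2; 4 starts row 3. P = [[1], [2], [4]].
Insert 3: appended to row 1. P = [[1, 3], [2], [4]].
Insert 5: appended to row 1. P = [[1, 3, 5], [2], [4]].

So P = [[1, 3, 5], [2], [4]], Q = [[1, 4, 5], [2], [3]].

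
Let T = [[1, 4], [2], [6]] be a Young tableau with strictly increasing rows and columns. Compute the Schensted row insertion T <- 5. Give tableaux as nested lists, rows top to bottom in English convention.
5 is larger than every entry of row 1, so it is appended to row 1. The new tableau is [[1, 4, 5], [2], [6]].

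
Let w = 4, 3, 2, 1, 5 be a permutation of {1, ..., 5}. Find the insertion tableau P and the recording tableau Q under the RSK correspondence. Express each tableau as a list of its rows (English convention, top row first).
Insert each entry of the permutation into P by Schensted row insertion, recording in Q the position of each new cell.

Insert 4: appended to row 1. P = [[4]].
Insert 3: 3 bumps 4 from row 1; 4 starts row 2. P = [[3], [4]].
Insert 2: 2 bumps 3 from row 1; 3 bumps 4 from row 2; 4 starts row 3. P = [[2], [3], [4]].
Insert 1: 1 bumps 2 from row 1; 2 bumps 3 from row 2; 3 bumps 4 from row 3; 4 starts row 4. P = [[1], [2], [3], [4]].
Insert 5: appended to row 1. P = [[1, 5], [2], [3], [4]].

So P = [[1, 5], [2], [3], [4]], Q = [[1, 5], [2], [3], [4]].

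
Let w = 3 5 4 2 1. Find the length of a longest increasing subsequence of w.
2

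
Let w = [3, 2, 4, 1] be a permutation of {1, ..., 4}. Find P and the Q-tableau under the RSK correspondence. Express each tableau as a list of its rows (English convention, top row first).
Insert each entry of the permutation into P by Schensted row insertion, recording in Q the position of each new cell.

Insert 3: appended to row 1. P = [[3]].
Insert 2: 2 bumps 3 from row 1; 3 starts row 2. P = [[2], [3]].
Insert 4: appended to row 1. P = [[2, 4], [3]].
Insert 1: 1 bumps 2 from row 1; 2 bumps 3 from row 2; 3 starts row 3. P = [[1, 4], [2], [3]].

So P = [[1, 4], [2], [3]], Q = [[1, 3], [2], [4]].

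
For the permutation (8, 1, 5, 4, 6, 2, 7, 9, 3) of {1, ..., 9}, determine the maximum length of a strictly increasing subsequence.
5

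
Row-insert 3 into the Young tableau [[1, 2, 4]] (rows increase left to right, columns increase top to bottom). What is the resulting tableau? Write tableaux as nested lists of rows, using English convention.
[[1, 2, 3], [4]]

In row 1, 3 replaces 4 (the leftmost entry greater than 3); 4 is bumped to row 2. 4 starts a new row 2. The new tableau is [[1, 2, 3], [4]].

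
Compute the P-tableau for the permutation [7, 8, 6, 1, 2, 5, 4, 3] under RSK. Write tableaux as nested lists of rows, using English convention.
Insert 7: appended to row 1. P = [[7]].
Insert 8: appended to row 1. P = [[7, 8]].
Insert 6: 6 bumps 7 from row 1; 7 starts row 2. P = [[6, 8], [7]].
Insert 1: 1 bumps 6 from row 1; 6 bumps 7 from row 2; 7 starts row 3. P = [[1, 8], [6], [7]].
Insert 2: 2 bumps 8 from row 1; 8 appends to row 2. P = [[1, 2], [6, 8], [7]].
Insert 5: appended to row 1. P = [[1, 2, 5], [6, 8], [7]].
Insert 4: 4 bumps 5 from row 1; 5 bumps 6 from row 2; 6 bumps 7 from row 3; 7 starts row 4. P = [[1, 2, 4], [5, 8], [6], [7]].
Insert 3: 3 bumps 4 from row 1; 4 bumps 5 from row 2; 5 bumps 6 from row 3; 6 bumps 7 from row 4; 7 starts row 5. P = [[1, 2, 3], [4, 8], [5], [6], [7]].

So P = [[1, 2, 3], [4, 8], [5], [6], [7]].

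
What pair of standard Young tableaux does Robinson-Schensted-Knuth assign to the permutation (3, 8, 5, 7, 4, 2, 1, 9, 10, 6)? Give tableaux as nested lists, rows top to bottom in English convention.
Insert each entry of the permutation into P by Schensted row insertion, recording in Q the position of each new cell.

After inserting 3: P = [[3]].
After inserting 8: P = [[3, 8]].
After inserting 5: P = [[3, 5], [8]].
After inserting 7: P = [[3, 5, 7], [8]].
After inserting 4: P = [[3, 4, 7], [5], [8]].
After inserting 2: P = [[2, 4, 7], [3], [5], [8]].
After inserting 1: P = [[1, 4, 7], [2], [3], [5], [8]].
After inserting 9: P = [[1, 4, 7, 9], [2], [3], [5], [8]].
After inserting 10: P = [[1, 4, 7, 9, 10], [2], [3], [5], [8]].
After inserting 6: P = [[1, 4, 6, 9, 10], [2, 7], [3], [5], [8]].

So P = [[1, 4, 6, 9, 10], [2, 7], [3], [5], [8]], Q = [[1, 2, 4, 8, 9], [3, 10], [5], [6], [7]].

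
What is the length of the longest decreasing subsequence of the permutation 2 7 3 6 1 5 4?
4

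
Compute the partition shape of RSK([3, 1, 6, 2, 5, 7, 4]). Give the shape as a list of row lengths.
Row-insert each entry into an empty tableau.

After inserting 3: P = [[3]].
After inserting 1: P = [[1], [3]].
After inserting 6: P = [[1, 6], [3]].
After inserting 2: P = [[1, 2], [3, 6]].
After inserting 5: P = [[1, 2, 5], [3, 6]].
After inserting 7: P = [[1, 2, 5, 7], [3, 6]].
After inserting 4: P = [[1, 2, 4, 7], [3, 5], [6]].

The final insertion tableau P = [[1, 2, 4, 7], [3, 5], [6]] has shape [4, 2, 1].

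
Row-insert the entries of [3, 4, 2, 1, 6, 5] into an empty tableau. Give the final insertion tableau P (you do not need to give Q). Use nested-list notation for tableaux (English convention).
P = [[1, 4, 5], [2, 6], [3]]

Insert 3: appended to row 1. P = [[3]].
Insert 4: appended to row 1. P = [[3, 4]].
Insert 2: 2 bumps 3 from row 1; 3 starts row 2. P = [[2, 4], [3]].
Insert 1: 1 bumps 2 from row 1; 2 bumps 3 from row 2; 3 starts row 3. P = [[1, 4], [2], [3]].
Insert 6: appended to row 1. P = [[1, 4, 6], [2], [3]].
Insert 5: 5 bumps 6 from row 1; 6 appends to row 2. P = [[1, 4, 5], [2, 6], [3]].

So P = [[1, 4, 5], [2, 6], [3]].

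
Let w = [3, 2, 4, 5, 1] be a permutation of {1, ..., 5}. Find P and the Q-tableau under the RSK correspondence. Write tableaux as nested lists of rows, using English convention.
Insert each entry of the permutation into P by Schensted row insertion, recording in Q the position of each new cell.

Insert 3: appended to row 1. P = [[3]].
Insert 2: 2 bumps 3 from row 1; 3 starts row 2. P = [[2], [3]].
Insert 4: appended to row 1. P = [[2, 4], [3]].
Insert 5: appended to row 1. P = [[2, 4, 5], [3]].
Insert 1: 1 bumps 2 from row 1; 2 bumps 3 from row 2; 3 starts row 3. P = [[1, 4, 5], [2], [3]].

So P = [[1, 4, 5], [2], [3]], Q = [[1, 3, 4], [2], [5]].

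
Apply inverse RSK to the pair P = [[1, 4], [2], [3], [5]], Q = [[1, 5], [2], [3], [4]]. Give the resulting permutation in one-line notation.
5 3 2 1 4

Reverse the RSK construction: for i from n down to 1, find the cell of Q containing i, remove the entry at that cell from P, and reverse-bump it up through P; the value ejected from row 1 is w(i).

Step i=5: Q has 5 at row 1, column 2; remove that cell from P, ejecting 4. So w(5) = 4. P is now [[1], [2], [3], [5]].
Step i=4: Q has 4 at row 4, column 1; remove 5 from row 4 of P and reverse-bump: 5 enters row 3 and ejects 3; 3 enters row 2 and ejects 2; 2 enters row 1 and ejects 1. So w(4) = 1. P is now [[2], [3], [5]].
Step i=3: Q has 3 at row 3, column 1; remove 5 from row 3 of P and reverse-bump: 5 enters row 2 and ejects 3; 3 enters row 1 and ejects 2. So w(3) = 2. P is now [[3], [5]].
Step i=2: Q has 2 at row 2, column 1; remove 5 from row 2 of P and reverse-bump: 5 enters row 1 and ejects 3. So w(2) = 3. P is now [[5]].
Step i=1: Q has 1 at row 1, column 1; remove that cell from P, ejecting 5. So w(1) = 5. P is now [].

So w = 5 3 2 1 4.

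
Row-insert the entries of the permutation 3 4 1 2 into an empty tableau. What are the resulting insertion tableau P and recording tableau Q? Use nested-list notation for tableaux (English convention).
P = [[1, 2], [3, 4]], Q = [[1, 2], [3, 4]]

Insert each entry of the permutation into P by Schensted row insertion, recording in Q the position of each new cell.

Insert 3: appended to row 1. P = [[3]].
Insert 4: appended to row 1. P = [[3, 4]].
Insert 1: 1 bumps 3 from row 1; 3 starts row 2. P = [[1, 4], [3]].
Insert 2: 2 bumps 4 from row 1; 4 appends to row 2. P = [[1, 2], [3, 4]].

So P = [[1, 2], [3, 4]], Q = [[1, 2], [3, 4]].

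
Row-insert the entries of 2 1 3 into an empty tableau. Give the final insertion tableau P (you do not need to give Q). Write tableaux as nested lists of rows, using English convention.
Insert 2: appended to row 1. P = [[2]].
Insert 1: 1 bumps 2 from row 1; 2 starts row 2. P = [[1], [2]].
Insert 3: appended to row 1. P = [[1, 3], [2]].

So P = [[1, 3], [2]].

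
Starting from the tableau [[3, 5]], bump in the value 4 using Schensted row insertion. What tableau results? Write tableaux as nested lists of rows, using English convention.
In row 1, 4 replaces 5 (the leftmost entry greater than 4); 5 is bumped to row 2. 5 starts a new row 2. The new tableau is [[3, 4], [5]].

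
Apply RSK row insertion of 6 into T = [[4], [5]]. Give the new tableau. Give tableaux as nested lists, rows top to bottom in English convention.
6 is larger than every entry of row 1, so it is appended to row 1. The new tableau is [[4, 6], [5]].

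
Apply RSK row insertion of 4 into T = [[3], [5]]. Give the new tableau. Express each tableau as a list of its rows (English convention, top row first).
[[3, 4], [5]]

4 is larger than every entry of row 1, so it is appended to row 1. The new tableau is [[3, 4], [5]].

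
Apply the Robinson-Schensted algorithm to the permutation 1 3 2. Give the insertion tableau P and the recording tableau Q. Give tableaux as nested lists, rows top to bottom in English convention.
Insert each entry of the permutation into P by Schensted row insertion, recording in Q the position of each new cell.

Insert 1: appended to row 1. P = [[1]].
Insert 3: appended to row 1. P = [[1, 3]].
Insert 2: 2 bumps 3 from row 1; 3 starts row 2. P = [[1, 2], [3]].

So P = [[1, 2], [3]], Q = [[1, 2], [3]].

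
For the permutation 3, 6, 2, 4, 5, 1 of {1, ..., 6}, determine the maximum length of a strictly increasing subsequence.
3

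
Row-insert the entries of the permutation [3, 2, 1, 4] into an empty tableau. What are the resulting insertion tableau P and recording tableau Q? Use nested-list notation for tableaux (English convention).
Insert each entry of the permutation into P by Schensted row insertion, recording in Q the position of each new cell.

Insert 3: appended to row 1. P = [[3]].
Insert 2: 2 bumps 3 from row 1; 3 starts row 2. P = [[2], [3]].
Insert 1: 1 bumps 2 from row 1; 2 bumps 3 from row 2; 3 starts row 3. P = [[1], [2], [3]].
Insert 4: appended to row 1. P = [[1, 4], [2], [3]].

So P = [[1, 4], [2], [3]], Q = [[1, 4], [2], [3]].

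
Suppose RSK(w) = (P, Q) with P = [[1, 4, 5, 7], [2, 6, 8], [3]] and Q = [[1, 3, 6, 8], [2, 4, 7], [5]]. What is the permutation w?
3 2 6 4 1 8 5 7

Reverse the RSK construction: for i from n down to 1, find the cell of Q containing i, remove the entry at that cell from P, and reverse-bump it up through P; the value ejected from row 1 is w(i).

Step i=8: Q has 8 at row 1, column 4; remove that cell from P, ejecting 7. So w(8) = 7. P is now [[1, 4, 5], [2, 6, 8], [3]].
Step i=7: Q has 7 at row 2, column 3; remove 8 from row 2 of P and reverse-bump: 8 enters row 1 and ejects 5. So w(7) = 5. P is now [[1, 4, 8], [2, 6], [3]].
Step i=6: Q has 6 at row 1, column 3; remove that cell from P, ejecting 8. So w(6) = 8. P is now [[1, 4], [2, 6], [3]].
Step i=5: Q has 5 at row 3, column 1; remove 3 from row 3 of P and reverse-bump: 3 enters row 2 and ejects 2; 2 enters row 1 and ejects 1. So w(5) = 1. P is now [[2, 4], [3, 6]].
Step i=4: Q has 4 at row 2, column 2; remove 6 from row 2 of P and reverse-bump: 6 enters row 1 and ejects 4. So w(4) = 4. P is now [[2, 6], [3]].
Step i=3: Q has 3 at row 1, column 2; remove that cell from P, ejecting 6. So w(3) = 6. P is now [[2], [3]].
Step i=2: Q has 2 at row 2, column 1; remove 3 from row 2 of P and reverse-bump: 3 enters row 1 and ejects 2. So w(2) = 2. P is now [[3]].
Step i=1: Q has 1 at row 1, column 1; remove that cell from P, ejecting 3. So w(1) = 3. P is now [].

So w = 3 2 6 4 1 8 5 7.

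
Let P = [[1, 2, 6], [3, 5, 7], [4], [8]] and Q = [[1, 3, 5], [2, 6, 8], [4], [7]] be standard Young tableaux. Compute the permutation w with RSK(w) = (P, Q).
Reverse the RSK construction: for i from n down to 1, find the cell of Q containing i, remove the entry at that cell from P, and reverse-bump it up through P; the value ejected from row 1 is w(i).

Step i=8: Q has 8 at row 2, column 3; remove 7 from row 2 of P and reverse-bump: 7 enters row 1 and ejects 6. So w(8) = 6. P is now [[1, 2, 7], [3, 5], [4], [8]].
Step i=7: Q has 7 at row 4, column 1; remove 8 from row 4 of P and reverse-bump: 8 enters row 3 and ejects 4; 4 enters row 2 and ejects 3; 3 enters row 1 and ejects 2. So w(7) = 2. P is now [[1, 3, 7], [4, 5], [8]].
Step i=6: Q has 6 at row 2, column 2; remove 5 from row 2 of P and reverse-bump: 5 enters row 1 and ejects 3. So w(6) = 3. P is now [[1, 5, 7], [4], [8]].
Step i=5: Q has 5 at row 1, column 3; remove that cell from P, ejecting 7. So w(5) = 7. P is now [[1, 5], [4], [8]].
Step i=4: Q has 4 at row 3, column 1; remove 8 from row 3 of P and reverse-bump: 8 enters row 2 and ejects 4; 4 enters row 1 and ejects 1. So w(4) = 1. P is now [[4, 5], [8]].
Step i=3: Q has 3 at row 1, column 2; remove that cell from P, ejecting 5. So w(3) = 5. P is now [[4], [8]].
Step i=2: Q has 2 at row 2, column 1; remove 8 from row 2 of P and reverse-bump: 8 enters row 1 and ejects 4. So w(2) = 4. P is now [[8]].
Step i=1: Q has 1 at row 1, column 1; remove that cell from P, ejecting 8. So w(1) = 8. P is now [].

So w = 8 4 5 1 7 3 2 6.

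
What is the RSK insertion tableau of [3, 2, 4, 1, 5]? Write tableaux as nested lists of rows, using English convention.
Insert 3: appended to row 1. P = [[3]].
Insert 2: 2 bumps 3 from row 1; 3 starts row 2. P = [[2], [3]].
Insert 4: appended to row 1. P = [[2, 4], [3]].
Insert 1: 1 bumps 2 from row 1; 2 bumps 3 from row 2; 3 starts row 3. P = [[1, 4], [2], [3]].
Insert 5: appended to row 1. P = [[1, 4, 5], [2], [3]].

So P = [[1, 4, 5], [2], [3]].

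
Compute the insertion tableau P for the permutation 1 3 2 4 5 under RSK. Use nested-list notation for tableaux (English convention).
After inserting 1: P = [[1]].
After inserting 3: P = [[1, 3]].
After inserting 2: P = [[1, 2], [3]].
After inserting 4: P = [[1, 2, 4], [3]].
After inserting 5: P = [[1, 2, 4, 5], [3]].

So P = [[1, 2, 4, 5], [3]].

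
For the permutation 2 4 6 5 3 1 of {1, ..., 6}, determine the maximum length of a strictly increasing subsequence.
3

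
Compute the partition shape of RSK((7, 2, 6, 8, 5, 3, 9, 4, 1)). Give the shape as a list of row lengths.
Row-insert each entry into an empty tableau.

After inserting 7: P = [[7]].
After inserting 2: P = [[2], [7]].
After inserting 6: P = [[2, 6], [7]].
After inserting 8: P = [[2, 6, 8], [7]].
After inserting 5: P = [[2, 5, 8], [6], [7]].
After inserting 3: P = [[2, 3, 8], [5], [6], [7]].
After inserting 9: P = [[2, 3, 8, 9], [5], [6], [7]].
After inserting 4: P = [[2, 3, 4, 9], [5, 8], [6], [7]].
After inserting 1: P = [[1, 3, 4, 9], [2, 8], [5], [6], [7]].

The final insertion tableau P = [[1, 3, 4, 9], [2, 8], [5], [6], [7]] has shape [4, 2, 1, 1, 1].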